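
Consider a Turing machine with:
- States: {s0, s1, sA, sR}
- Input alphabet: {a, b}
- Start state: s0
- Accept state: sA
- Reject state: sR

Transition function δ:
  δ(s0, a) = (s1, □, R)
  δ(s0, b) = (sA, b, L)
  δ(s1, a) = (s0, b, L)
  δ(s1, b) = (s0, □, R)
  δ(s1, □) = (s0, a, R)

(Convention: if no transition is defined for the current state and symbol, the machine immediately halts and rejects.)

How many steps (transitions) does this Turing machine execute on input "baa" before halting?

Execution trace:
Initial: [s0]baa
Step 1: δ(s0, b) = (sA, b, L) → [sA]□baa

The machine reaches the accept state sA and halts.

The machine executed 1 step before halting.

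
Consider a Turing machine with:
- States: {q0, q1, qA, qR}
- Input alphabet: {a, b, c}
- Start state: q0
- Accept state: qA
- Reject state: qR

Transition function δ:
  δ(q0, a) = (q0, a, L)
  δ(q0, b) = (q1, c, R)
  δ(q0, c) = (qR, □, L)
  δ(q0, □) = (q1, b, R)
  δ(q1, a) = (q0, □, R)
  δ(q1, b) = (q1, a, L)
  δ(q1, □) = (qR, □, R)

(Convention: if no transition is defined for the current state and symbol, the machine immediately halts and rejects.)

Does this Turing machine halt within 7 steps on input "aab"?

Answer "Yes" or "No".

Execution trace:
Initial: [q0]aab
Step 1: δ(q0, a) = (q0, a, L) → [q0]□aab
Step 2: δ(q0, □) = (q1, b, R) → b[q1]aab
Step 3: δ(q1, a) = (q0, □, R) → b□[q0]ab
Step 4: δ(q0, a) = (q0, a, L) → b[q0]□ab
Step 5: δ(q0, □) = (q1, b, R) → bb[q1]ab
Step 6: δ(q1, a) = (q0, □, R) → bb□[q0]b
Step 7: δ(q0, b) = (q1, c, R) → bb□c[q1]□

The machine has not reached a halting state after 7 steps.
The machine did not halt within the 7-step bound.

Answer: No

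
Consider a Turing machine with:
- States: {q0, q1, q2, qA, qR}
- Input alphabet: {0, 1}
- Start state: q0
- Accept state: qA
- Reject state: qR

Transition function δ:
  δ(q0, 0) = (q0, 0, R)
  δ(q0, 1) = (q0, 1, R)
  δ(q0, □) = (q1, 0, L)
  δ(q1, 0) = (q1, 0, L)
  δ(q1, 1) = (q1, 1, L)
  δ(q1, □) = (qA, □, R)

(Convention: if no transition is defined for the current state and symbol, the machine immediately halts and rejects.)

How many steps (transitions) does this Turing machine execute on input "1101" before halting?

Execution trace:
Initial: [q0]1101
Step 1: δ(q0, 1) = (q0, 1, R) → 1[q0]101
Step 2: δ(q0, 1) = (q0, 1, R) → 11[q0]01
Step 3: δ(q0, 0) = (q0, 0, R) → 110[q0]1
Step 4: δ(q0, 1) = (q0, 1, R) → 1101[q0]□
Step 5: δ(q0, □) = (q1, 0, L) → 110[q1]10
Step 6: δ(q1, 1) = (q1, 1, L) → 11[q1]010
Step 7: δ(q1, 0) = (q1, 0, L) → 1[q1]1010
Step 8: δ(q1, 1) = (q1, 1, L) → [q1]11010
Step 9: δ(q1, 1) = (q1, 1, L) → [q1]□11010
Step 10: δ(q1, □) = (qA, □, R) → □[qA]11010

The machine reaches the accept state qA and halts.

The machine executed 10 steps before halting.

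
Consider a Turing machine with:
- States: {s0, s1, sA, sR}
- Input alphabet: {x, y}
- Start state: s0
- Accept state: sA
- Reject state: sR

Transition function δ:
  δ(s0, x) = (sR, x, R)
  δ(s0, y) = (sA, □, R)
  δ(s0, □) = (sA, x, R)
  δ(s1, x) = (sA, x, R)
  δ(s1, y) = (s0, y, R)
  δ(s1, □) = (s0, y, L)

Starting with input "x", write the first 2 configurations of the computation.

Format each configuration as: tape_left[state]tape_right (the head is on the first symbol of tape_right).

Transitions applied:
Step 1: δ(s0, x) = (sR, x, R)

The first 2 configurations are:
[s0]x ⊢ x[sR]□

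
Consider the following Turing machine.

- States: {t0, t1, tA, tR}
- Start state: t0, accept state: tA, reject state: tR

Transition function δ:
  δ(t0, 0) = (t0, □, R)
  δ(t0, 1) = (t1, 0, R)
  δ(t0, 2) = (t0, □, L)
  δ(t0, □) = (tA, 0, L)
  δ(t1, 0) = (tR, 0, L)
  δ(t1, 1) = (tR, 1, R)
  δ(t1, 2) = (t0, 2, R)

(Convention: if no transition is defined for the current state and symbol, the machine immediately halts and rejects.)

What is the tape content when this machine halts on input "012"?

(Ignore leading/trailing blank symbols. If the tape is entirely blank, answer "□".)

Execution trace:
Initial: [t0]012
Step 1: δ(t0, 0) = (t0, □, R) → □[t0]12
Step 2: δ(t0, 1) = (t1, 0, R) → □0[t1]2
Step 3: δ(t1, 2) = (t0, 2, R) → □02[t0]□
Step 4: δ(t0, □) = (tA, 0, L) → □0[tA]20

The machine reaches the accept state tA and halts.

Final tape (ignoring leading/trailing blanks): 020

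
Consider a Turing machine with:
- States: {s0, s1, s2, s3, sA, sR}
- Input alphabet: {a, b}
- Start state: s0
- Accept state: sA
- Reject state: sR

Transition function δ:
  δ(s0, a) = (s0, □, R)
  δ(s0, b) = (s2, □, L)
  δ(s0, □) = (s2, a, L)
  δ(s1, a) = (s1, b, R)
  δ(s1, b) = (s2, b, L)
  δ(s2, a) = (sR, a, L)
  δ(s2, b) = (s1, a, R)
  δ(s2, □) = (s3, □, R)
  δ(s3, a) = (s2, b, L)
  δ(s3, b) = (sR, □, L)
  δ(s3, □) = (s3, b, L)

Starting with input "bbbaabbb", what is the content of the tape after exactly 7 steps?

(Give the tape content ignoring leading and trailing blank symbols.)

Execution trace:
Initial: [s0]bbbaabbb
Step 1: δ(s0, b) = (s2, □, L) → [s2]□□bbaabbb
Step 2: δ(s2, □) = (s3, □, R) → □[s3]□bbaabbb
Step 3: δ(s3, □) = (s3, b, L) → [s3]□bbbaabbb
Step 4: δ(s3, □) = (s3, b, L) → [s3]□bbbbaabbb
Step 5: δ(s3, □) = (s3, b, L) → [s3]□bbbbbaabbb
Step 6: δ(s3, □) = (s3, b, L) → [s3]□bbbbbbaabbb
Step 7: δ(s3, □) = (s3, b, L) → [s3]□bbbbbbbaabbb

After 7 steps, the tape (ignoring leading/trailing blanks) is: bbbbbbbaabbb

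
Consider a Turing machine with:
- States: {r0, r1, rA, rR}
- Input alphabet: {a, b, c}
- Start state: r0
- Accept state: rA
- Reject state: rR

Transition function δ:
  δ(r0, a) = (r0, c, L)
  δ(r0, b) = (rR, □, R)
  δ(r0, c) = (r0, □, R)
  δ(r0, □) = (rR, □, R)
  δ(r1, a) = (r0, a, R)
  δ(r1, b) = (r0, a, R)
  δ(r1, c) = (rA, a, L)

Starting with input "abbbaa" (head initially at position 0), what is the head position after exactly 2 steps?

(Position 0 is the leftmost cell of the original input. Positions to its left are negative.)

Execution trace (head position shown):
Step 0: [r0]abbbaa  (head at position 0)
Step 1: move left → [r0]□cbbbaa  (head at position -1)
Step 2: move right → □[rR]cbbbaa  (head at position 0)

After 2 steps, the head is at position 0.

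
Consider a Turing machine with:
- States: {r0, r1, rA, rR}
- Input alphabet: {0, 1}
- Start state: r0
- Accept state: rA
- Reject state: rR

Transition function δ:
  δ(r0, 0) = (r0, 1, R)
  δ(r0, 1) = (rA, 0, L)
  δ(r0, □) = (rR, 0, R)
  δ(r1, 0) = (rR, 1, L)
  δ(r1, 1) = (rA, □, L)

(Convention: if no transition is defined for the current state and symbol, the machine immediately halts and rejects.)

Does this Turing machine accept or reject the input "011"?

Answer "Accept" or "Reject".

Execution trace:
Initial: [r0]011
Step 1: δ(r0, 0) = (r0, 1, R) → 1[r0]11
Step 2: δ(r0, 1) = (rA, 0, L) → [rA]101

The machine reaches the accept state rA and halts.

Answer: Accept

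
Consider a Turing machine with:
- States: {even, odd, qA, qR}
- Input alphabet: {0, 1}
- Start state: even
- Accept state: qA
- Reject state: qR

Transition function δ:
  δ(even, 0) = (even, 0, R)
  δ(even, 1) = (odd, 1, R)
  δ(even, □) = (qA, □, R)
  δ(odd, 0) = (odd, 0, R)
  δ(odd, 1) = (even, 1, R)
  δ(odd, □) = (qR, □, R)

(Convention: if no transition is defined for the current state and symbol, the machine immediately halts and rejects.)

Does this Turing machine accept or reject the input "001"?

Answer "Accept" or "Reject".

Execution trace:
Initial: [even]001
Step 1: δ(even, 0) = (even, 0, R) → 0[even]01
Step 2: δ(even, 0) = (even, 0, R) → 00[even]1
Step 3: δ(even, 1) = (odd, 1, R) → 001[odd]□
Step 4: δ(odd, □) = (qR, □, R) → 001□[qR]□

The machine reaches the reject state qR and halts.

Answer: Reject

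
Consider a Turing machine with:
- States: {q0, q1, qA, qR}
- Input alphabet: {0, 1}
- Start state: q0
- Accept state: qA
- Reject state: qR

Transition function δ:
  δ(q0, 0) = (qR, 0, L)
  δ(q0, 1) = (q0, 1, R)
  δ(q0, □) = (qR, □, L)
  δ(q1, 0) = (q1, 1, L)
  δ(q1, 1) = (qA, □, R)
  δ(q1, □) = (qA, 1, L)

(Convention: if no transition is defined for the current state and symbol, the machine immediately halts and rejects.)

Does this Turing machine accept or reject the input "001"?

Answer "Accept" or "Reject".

Execution trace:
Initial: [q0]001
Step 1: δ(q0, 0) = (qR, 0, L) → [qR]□001

The machine reaches the reject state qR and halts.

Answer: Reject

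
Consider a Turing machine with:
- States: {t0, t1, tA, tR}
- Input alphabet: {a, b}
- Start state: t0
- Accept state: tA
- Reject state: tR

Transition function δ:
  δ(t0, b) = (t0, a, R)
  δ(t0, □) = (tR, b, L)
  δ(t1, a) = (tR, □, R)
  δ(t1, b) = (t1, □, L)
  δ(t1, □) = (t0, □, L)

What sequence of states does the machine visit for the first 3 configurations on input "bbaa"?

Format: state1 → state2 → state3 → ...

Execution trace:
Initial: [t0]bbaa
Step 1: δ(t0, b) = (t0, a, R) → a[t0]baa
Step 2: δ(t0, b) = (t0, a, R) → aa[t0]aa

No transition is defined for δ(t0, a). By convention the machine halts and rejects.

State sequence: t0 → t0 → t0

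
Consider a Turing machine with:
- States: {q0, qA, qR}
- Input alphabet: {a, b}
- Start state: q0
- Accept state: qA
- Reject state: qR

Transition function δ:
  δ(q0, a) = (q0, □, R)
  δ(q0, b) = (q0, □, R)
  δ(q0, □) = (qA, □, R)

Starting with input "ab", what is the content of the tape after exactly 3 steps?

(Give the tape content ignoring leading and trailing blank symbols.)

Execution trace:
Initial: [q0]ab
Step 1: δ(q0, a) = (q0, □, R) → □[q0]b
Step 2: δ(q0, b) = (q0, □, R) → □□[q0]□
Step 3: δ(q0, □) = (qA, □, R) → □□□[qA]□

The machine reaches the accept state qA and halts.

After 3 steps, the tape (ignoring leading/trailing blanks) is: □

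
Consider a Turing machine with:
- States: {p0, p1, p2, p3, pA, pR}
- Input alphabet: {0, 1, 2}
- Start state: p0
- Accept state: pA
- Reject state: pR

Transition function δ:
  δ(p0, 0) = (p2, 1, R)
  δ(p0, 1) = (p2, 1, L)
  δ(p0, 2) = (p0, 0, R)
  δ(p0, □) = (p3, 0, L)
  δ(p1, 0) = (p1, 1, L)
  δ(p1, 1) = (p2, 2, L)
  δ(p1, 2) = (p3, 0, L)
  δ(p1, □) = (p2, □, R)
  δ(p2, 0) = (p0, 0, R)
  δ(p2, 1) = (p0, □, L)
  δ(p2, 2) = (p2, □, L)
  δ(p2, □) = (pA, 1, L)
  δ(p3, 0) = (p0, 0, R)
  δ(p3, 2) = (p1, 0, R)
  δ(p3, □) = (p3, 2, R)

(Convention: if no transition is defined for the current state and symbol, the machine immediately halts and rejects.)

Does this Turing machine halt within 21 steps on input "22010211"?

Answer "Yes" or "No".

Execution trace:
Initial: [p0]22010211
Step 1: δ(p0, 2) = (p0, 0, R) → 0[p0]2010211
Step 2: δ(p0, 2) = (p0, 0, R) → 00[p0]010211
Step 3: δ(p0, 0) = (p2, 1, R) → 001[p2]10211
Step 4: δ(p2, 1) = (p0, □, L) → 00[p0]1□0211
Step 5: δ(p0, 1) = (p2, 1, L) → 0[p2]01□0211
Step 6: δ(p2, 0) = (p0, 0, R) → 00[p0]1□0211
Step 7: δ(p0, 1) = (p2, 1, L) → 0[p2]01□0211
Step 8: δ(p2, 0) = (p0, 0, R) → 00[p0]1□0211
Step 9: δ(p0, 1) = (p2, 1, L) → 0[p2]01□0211
Step 10: δ(p2, 0) = (p0, 0, R) → 00[p0]1□0211
Step 11: δ(p0, 1) = (p2, 1, L) → 0[p2]01□0211
Step 12: δ(p2, 0) = (p0, 0, R) → 00[p0]1□0211
Step 13: δ(p0, 1) = (p2, 1, L) → 0[p2]01□0211
Step 14: δ(p2, 0) = (p0, 0, R) → 00[p0]1□0211
Step 15: δ(p0, 1) = (p2, 1, L) → 0[p2]01□0211
Step 16: δ(p2, 0) = (p0, 0, R) → 00[p0]1□0211
Step 17: δ(p0, 1) = (p2, 1, L) → 0[p2]01□0211
Step 18: δ(p2, 0) = (p0, 0, R) → 00[p0]1□0211
Step 19: δ(p0, 1) = (p2, 1, L) → 0[p2]01□0211
Step 20: δ(p2, 0) = (p0, 0, R) → 00[p0]1□0211
Step 21: δ(p0, 1) = (p2, 1, L) → 0[p2]01□0211

The machine has not reached a halting state after 21 steps.
The machine did not halt within the 21-step bound.

Answer: No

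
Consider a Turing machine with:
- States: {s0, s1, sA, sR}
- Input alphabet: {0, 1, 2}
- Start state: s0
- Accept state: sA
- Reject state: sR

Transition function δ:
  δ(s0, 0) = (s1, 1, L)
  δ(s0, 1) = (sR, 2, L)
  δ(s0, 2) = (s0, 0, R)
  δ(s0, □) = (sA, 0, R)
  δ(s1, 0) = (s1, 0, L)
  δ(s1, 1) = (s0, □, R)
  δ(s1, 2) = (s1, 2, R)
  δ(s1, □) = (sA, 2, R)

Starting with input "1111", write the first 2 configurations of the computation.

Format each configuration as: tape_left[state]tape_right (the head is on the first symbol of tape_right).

Transitions applied:
Step 1: δ(s0, 1) = (sR, 2, L)

The first 2 configurations are:
[s0]1111 ⊢ [sR]□2111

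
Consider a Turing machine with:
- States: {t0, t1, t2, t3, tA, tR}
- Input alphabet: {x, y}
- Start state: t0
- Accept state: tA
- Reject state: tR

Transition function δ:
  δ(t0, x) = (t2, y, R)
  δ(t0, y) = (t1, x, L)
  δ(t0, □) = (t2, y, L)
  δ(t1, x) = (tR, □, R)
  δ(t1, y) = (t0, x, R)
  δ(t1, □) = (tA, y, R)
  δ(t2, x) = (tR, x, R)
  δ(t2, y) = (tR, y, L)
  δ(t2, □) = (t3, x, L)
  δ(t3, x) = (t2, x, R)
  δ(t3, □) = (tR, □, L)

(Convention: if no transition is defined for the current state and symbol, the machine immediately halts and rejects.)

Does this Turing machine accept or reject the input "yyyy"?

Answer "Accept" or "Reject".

Execution trace:
Initial: [t0]yyyy
Step 1: δ(t0, y) = (t1, x, L) → [t1]□xyyy
Step 2: δ(t1, □) = (tA, y, R) → y[tA]xyyy

The machine reaches the accept state tA and halts.

Answer: Accept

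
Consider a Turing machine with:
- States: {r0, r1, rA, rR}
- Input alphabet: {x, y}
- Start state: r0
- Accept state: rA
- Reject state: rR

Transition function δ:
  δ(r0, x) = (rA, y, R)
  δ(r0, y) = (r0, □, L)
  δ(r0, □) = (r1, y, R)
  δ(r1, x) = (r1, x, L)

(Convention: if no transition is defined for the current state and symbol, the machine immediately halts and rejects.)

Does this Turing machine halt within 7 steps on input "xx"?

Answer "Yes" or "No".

Execution trace:
Initial: [r0]xx
Step 1: δ(r0, x) = (rA, y, R) → y[rA]x

The machine reaches the accept state rA and halts.
The machine halted after 1 step (within the 7-step bound).

Answer: Yes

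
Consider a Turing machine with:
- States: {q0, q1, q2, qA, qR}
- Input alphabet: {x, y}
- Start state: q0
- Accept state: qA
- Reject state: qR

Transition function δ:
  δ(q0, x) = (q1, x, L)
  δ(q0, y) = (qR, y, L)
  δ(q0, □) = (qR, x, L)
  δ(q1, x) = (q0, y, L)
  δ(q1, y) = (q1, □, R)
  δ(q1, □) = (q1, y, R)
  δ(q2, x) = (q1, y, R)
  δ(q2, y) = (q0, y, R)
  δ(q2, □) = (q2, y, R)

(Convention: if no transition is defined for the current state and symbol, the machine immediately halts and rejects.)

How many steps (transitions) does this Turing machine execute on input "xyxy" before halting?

Execution trace:
Initial: [q0]xyxy
Step 1: δ(q0, x) = (q1, x, L) → [q1]□xyxy
Step 2: δ(q1, □) = (q1, y, R) → y[q1]xyxy
Step 3: δ(q1, x) = (q0, y, L) → [q0]yyyxy
Step 4: δ(q0, y) = (qR, y, L) → [qR]□yyyxy

The machine reaches the reject state qR and halts.

The machine executed 4 steps before halting.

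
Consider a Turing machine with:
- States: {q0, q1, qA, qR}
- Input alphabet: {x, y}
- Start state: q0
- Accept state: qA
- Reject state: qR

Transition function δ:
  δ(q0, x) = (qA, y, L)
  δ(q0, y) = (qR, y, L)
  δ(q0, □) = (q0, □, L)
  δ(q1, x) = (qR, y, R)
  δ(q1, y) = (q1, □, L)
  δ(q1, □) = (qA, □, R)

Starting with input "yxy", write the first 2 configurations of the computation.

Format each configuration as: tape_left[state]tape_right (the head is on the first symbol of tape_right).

Transitions applied:
Step 1: δ(q0, y) = (qR, y, L)

The first 2 configurations are:
[q0]yxy ⊢ [qR]□yxy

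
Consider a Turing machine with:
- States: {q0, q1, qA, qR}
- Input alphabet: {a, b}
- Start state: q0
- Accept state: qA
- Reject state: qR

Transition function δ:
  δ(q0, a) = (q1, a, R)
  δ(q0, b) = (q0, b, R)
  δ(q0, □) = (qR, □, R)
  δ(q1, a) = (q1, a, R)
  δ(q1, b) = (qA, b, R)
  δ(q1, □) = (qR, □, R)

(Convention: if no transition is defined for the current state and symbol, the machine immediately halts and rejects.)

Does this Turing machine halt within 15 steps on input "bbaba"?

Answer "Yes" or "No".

Execution trace:
Initial: [q0]bbaba
Step 1: δ(q0, b) = (q0, b, R) → b[q0]baba
Step 2: δ(q0, b) = (q0, b, R) → bb[q0]aba
Step 3: δ(q0, a) = (q1, a, R) → bba[q1]ba
Step 4: δ(q1, b) = (qA, b, R) → bbab[qA]a

The machine reaches the accept state qA and halts.
The machine halted after 4 steps (within the 15-step bound).

Answer: Yes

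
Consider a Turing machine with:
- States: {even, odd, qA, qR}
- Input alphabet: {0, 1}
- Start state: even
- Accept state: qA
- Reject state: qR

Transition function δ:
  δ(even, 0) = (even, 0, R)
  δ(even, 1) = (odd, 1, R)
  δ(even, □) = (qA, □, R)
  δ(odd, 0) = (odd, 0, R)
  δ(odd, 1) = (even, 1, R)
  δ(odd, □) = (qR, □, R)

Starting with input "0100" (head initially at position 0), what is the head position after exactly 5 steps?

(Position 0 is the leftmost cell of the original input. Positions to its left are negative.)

Execution trace (head position shown):
Step 0: [even]0100  (head at position 0)
Step 1: move right → 0[even]100  (head at position 1)
Step 2: move right → 01[odd]00  (head at position 2)
Step 3: move right → 010[odd]0  (head at position 3)
Step 4: move right → 0100[odd]□  (head at position 4)
Step 5: move right → 0100□[qR]□  (head at position 5)

After 5 steps, the head is at position 5.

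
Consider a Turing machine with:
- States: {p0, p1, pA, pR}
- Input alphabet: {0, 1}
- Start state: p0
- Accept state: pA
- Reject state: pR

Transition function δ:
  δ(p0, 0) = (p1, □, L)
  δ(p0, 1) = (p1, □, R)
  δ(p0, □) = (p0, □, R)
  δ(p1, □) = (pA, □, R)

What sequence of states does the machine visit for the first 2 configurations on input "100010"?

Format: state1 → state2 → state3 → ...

Execution trace:
Initial: [p0]100010
Step 1: δ(p0, 1) = (p1, □, R) → □[p1]00010

No transition is defined for δ(p1, 0). By convention the machine halts and rejects.

State sequence: p0 → p1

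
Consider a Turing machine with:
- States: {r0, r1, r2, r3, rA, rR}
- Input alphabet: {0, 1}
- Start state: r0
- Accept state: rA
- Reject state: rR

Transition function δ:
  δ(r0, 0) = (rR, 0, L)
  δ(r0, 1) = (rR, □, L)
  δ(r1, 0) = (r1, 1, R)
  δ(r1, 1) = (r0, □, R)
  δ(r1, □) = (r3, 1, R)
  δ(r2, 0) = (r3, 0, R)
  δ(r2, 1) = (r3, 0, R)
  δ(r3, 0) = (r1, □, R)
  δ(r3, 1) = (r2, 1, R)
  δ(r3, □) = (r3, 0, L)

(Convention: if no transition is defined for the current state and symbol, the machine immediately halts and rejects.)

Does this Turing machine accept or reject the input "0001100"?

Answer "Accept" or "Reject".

Execution trace:
Initial: [r0]0001100
Step 1: δ(r0, 0) = (rR, 0, L) → [rR]□0001100

The machine reaches the reject state rR and halts.

Answer: Reject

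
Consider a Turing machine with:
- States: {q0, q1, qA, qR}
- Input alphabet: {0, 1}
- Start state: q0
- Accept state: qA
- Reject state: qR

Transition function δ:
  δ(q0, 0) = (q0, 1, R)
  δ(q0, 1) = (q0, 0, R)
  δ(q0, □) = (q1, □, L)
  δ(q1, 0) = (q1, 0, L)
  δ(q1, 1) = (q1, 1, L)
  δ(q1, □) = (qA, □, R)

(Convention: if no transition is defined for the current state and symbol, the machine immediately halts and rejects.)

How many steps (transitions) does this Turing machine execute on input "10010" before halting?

Execution trace:
Initial: [q0]10010
Step 1: δ(q0, 1) = (q0, 0, R) → 0[q0]0010
Step 2: δ(q0, 0) = (q0, 1, R) → 01[q0]010
Step 3: δ(q0, 0) = (q0, 1, R) → 011[q0]10
Step 4: δ(q0, 1) = (q0, 0, R) → 0110[q0]0
Step 5: δ(q0, 0) = (q0, 1, R) → 01101[q0]□
Step 6: δ(q0, □) = (q1, □, L) → 0110[q1]1□
Step 7: δ(q1, 1) = (q1, 1, L) → 011[q1]01□
Step 8: δ(q1, 0) = (q1, 0, L) → 01[q1]101□
Step 9: δ(q1, 1) = (q1, 1, L) → 0[q1]1101□
Step 10: δ(q1, 1) = (q1, 1, L) → [q1]01101□
Step 11: δ(q1, 0) = (q1, 0, L) → [q1]□01101□
Step 12: δ(q1, □) = (qA, □, R) → □[qA]01101□

The machine reaches the accept state qA and halts.

The machine executed 12 steps before halting.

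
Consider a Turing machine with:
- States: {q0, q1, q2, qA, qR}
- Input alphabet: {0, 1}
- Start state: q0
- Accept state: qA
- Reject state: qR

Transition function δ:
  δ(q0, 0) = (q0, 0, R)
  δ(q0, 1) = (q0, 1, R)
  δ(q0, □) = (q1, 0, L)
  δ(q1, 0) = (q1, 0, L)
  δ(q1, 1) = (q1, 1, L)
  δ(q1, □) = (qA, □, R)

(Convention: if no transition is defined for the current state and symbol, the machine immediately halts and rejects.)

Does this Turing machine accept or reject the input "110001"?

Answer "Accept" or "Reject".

Execution trace:
Initial: [q0]110001
Step 1: δ(q0, 1) = (q0, 1, R) → 1[q0]10001
Step 2: δ(q0, 1) = (q0, 1, R) → 11[q0]0001
Step 3: δ(q0, 0) = (q0, 0, R) → 110[q0]001
Step 4: δ(q0, 0) = (q0, 0, R) → 1100[q0]01
Step 5: δ(q0, 0) = (q0, 0, R) → 11000[q0]1
Step 6: δ(q0, 1) = (q0, 1, R) → 110001[q0]□
Step 7: δ(q0, □) = (q1, 0, L) → 11000[q1]10
Step 8: δ(q1, 1) = (q1, 1, L) → 1100[q1]010
Step 9: δ(q1, 0) = (q1, 0, L) → 110[q1]0010
Step 10: δ(q1, 0) = (q1, 0, L) → 11[q1]00010
Step 11: δ(q1, 0) = (q1, 0, L) → 1[q1]100010
Step 12: δ(q1, 1) = (q1, 1, L) → [q1]1100010
Step 13: δ(q1, 1) = (q1, 1, L) → [q1]□1100010
Step 14: δ(q1, □) = (qA, □, R) → □[qA]1100010

The machine reaches the accept state qA and halts.

Answer: Accept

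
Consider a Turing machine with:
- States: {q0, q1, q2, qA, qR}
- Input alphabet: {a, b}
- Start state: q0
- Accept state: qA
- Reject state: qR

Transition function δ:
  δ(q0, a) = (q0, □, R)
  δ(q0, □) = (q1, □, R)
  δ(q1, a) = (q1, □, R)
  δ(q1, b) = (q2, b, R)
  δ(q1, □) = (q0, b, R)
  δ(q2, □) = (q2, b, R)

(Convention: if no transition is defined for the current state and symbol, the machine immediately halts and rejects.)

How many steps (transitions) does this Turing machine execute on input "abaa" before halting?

Execution trace:
Initial: [q0]abaa
Step 1: δ(q0, a) = (q0, □, R) → □[q0]baa

No transition is defined for δ(q0, b). By convention the machine halts and rejects.

The machine executed 1 step before halting.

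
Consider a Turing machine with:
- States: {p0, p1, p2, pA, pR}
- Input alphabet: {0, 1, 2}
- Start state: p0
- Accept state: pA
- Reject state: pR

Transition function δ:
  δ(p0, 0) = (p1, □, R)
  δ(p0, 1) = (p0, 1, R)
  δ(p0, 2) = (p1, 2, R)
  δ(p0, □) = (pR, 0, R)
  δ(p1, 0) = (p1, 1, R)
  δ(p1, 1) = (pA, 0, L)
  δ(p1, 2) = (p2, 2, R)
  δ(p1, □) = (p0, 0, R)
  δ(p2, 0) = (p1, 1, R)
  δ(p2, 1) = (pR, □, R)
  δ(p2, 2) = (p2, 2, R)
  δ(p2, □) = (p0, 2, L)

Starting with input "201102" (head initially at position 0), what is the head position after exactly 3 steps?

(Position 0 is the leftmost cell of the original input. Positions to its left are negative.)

Execution trace (head position shown):
Step 0: [p0]201102  (head at position 0)
Step 1: move right → 2[p1]01102  (head at position 1)
Step 2: move right → 21[p1]1102  (head at position 2)
Step 3: move left → 2[pA]10102  (head at position 1)

After 3 steps, the head is at position 1.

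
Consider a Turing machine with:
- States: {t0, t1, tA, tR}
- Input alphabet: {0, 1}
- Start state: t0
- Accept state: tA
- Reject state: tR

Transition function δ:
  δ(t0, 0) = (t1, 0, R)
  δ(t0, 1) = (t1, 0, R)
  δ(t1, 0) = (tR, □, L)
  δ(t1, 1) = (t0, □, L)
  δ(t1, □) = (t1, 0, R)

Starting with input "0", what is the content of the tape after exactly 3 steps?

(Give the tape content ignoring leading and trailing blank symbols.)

Execution trace:
Initial: [t0]0
Step 1: δ(t0, 0) = (t1, 0, R) → 0[t1]□
Step 2: δ(t1, □) = (t1, 0, R) → 00[t1]□
Step 3: δ(t1, □) = (t1, 0, R) → 000[t1]□

After 3 steps, the tape (ignoring leading/trailing blanks) is: 000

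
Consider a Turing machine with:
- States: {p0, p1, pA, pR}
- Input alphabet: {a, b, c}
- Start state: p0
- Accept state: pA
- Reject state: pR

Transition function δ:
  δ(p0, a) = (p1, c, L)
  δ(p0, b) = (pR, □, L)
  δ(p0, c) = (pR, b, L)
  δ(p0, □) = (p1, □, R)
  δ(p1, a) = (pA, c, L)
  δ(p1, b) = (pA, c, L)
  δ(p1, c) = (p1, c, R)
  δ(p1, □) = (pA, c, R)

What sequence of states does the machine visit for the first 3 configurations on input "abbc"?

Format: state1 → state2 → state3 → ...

Execution trace:
Initial: [p0]abbc
Step 1: δ(p0, a) = (p1, c, L) → [p1]□cbbc
Step 2: δ(p1, □) = (pA, c, R) → c[pA]cbbc

The machine reaches the accept state pA and halts.

State sequence: p0 → p1 → pA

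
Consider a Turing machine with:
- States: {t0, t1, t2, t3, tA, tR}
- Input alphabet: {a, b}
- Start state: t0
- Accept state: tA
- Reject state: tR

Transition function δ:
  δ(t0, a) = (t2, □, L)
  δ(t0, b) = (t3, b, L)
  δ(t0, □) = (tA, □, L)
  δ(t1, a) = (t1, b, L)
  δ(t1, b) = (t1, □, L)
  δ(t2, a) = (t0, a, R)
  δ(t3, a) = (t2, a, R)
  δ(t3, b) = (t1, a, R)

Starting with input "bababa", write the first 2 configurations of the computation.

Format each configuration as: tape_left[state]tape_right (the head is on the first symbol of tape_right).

Transitions applied:
Step 1: δ(t0, b) = (t3, b, L)

The first 2 configurations are:
[t0]bababa ⊢ [t3]□bababa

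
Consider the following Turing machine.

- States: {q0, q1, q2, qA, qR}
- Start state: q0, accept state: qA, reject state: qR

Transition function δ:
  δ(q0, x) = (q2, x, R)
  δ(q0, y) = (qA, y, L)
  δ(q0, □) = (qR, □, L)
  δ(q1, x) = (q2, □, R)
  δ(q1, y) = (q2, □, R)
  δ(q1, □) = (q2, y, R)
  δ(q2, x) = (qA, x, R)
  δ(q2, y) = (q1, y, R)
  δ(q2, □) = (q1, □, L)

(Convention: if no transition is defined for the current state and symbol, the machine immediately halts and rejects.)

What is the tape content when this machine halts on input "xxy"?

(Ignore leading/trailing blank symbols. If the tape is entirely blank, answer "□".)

Execution trace:
Initial: [q0]xxy
Step 1: δ(q0, x) = (q2, x, R) → x[q2]xy
Step 2: δ(q2, x) = (qA, x, R) → xx[qA]y

The machine reaches the accept state qA and halts.

Final tape (ignoring leading/trailing blanks): xxy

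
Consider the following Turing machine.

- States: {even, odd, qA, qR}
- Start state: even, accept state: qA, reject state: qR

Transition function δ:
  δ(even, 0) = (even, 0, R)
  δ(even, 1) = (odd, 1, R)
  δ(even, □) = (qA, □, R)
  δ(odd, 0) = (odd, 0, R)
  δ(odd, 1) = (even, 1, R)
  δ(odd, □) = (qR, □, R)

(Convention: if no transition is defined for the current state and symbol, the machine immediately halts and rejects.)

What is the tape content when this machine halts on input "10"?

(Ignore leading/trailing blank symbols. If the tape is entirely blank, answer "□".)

Execution trace:
Initial: [even]10
Step 1: δ(even, 1) = (odd, 1, R) → 1[odd]0
Step 2: δ(odd, 0) = (odd, 0, R) → 10[odd]□
Step 3: δ(odd, □) = (qR, □, R) → 10□[qR]□

The machine reaches the reject state qR and halts.

Final tape (ignoring leading/trailing blanks): 10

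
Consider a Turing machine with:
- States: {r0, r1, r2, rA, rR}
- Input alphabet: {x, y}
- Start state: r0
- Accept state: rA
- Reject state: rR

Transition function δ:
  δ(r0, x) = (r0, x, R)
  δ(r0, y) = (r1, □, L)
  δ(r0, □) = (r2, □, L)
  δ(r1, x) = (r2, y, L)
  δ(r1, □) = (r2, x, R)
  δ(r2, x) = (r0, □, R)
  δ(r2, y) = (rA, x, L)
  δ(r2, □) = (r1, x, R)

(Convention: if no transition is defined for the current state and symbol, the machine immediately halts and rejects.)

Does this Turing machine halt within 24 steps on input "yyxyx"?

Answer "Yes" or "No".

Execution trace:
Initial: [r0]yyxyx
Step 1: δ(r0, y) = (r1, □, L) → [r1]□□yxyx
Step 2: δ(r1, □) = (r2, x, R) → x[r2]□yxyx
Step 3: δ(r2, □) = (r1, x, R) → xx[r1]yxyx

No transition is defined for δ(r1, y). By convention the machine halts and rejects.
The machine halted after 3 steps (within the 24-step bound).

Answer: Yes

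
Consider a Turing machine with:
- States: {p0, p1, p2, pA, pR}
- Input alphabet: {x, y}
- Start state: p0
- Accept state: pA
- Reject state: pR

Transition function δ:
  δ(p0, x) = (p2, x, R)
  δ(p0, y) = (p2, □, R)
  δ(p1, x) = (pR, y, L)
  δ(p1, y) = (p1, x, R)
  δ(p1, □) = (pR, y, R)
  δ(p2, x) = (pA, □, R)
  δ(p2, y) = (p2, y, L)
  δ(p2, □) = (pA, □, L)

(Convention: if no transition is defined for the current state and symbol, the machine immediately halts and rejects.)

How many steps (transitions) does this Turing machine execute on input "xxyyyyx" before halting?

Execution trace:
Initial: [p0]xxyyyyx
Step 1: δ(p0, x) = (p2, x, R) → x[p2]xyyyyx
Step 2: δ(p2, x) = (pA, □, R) → x□[pA]yyyyx

The machine reaches the accept state pA and halts.

The machine executed 2 steps before halting.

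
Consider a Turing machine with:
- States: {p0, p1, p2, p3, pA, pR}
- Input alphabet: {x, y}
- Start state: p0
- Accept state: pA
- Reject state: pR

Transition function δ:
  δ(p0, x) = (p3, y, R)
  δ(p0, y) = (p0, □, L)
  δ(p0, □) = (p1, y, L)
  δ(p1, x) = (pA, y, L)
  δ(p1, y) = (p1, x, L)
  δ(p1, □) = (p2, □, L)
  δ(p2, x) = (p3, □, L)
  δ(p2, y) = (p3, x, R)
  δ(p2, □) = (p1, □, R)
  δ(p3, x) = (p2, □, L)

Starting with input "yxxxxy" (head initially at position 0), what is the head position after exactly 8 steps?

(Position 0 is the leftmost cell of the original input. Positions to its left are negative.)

Execution trace (head position shown):
Step 0: [p0]yxxxxy  (head at position 0)
Step 1: move left → [p0]□□xxxxy  (head at position -1)
Step 2: move left → [p1]□y□xxxxy  (head at position -2)
Step 3: move left → [p2]□□y□xxxxy  (head at position -3)
Step 4: move right → □[p1]□y□xxxxy  (head at position -2)
Step 5: move left → [p2]□□y□xxxxy  (head at position -3)
Step 6: move right → □[p1]□y□xxxxy  (head at position -2)
Step 7: move left → [p2]□□y□xxxxy  (head at position -3)
Step 8: move right → □[p1]□y□xxxxy  (head at position -2)

After 8 steps, the head is at position -2.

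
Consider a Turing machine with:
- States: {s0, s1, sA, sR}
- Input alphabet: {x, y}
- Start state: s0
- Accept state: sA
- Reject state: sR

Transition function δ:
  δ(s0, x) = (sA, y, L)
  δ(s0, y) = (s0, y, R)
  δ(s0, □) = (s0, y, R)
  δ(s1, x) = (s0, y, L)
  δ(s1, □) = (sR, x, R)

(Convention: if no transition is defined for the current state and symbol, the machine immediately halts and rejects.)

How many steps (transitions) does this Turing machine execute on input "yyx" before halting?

Execution trace:
Initial: [s0]yyx
Step 1: δ(s0, y) = (s0, y, R) → y[s0]yx
Step 2: δ(s0, y) = (s0, y, R) → yy[s0]x
Step 3: δ(s0, x) = (sA, y, L) → y[sA]yy

The machine reaches the accept state sA and halts.

The machine executed 3 steps before halting.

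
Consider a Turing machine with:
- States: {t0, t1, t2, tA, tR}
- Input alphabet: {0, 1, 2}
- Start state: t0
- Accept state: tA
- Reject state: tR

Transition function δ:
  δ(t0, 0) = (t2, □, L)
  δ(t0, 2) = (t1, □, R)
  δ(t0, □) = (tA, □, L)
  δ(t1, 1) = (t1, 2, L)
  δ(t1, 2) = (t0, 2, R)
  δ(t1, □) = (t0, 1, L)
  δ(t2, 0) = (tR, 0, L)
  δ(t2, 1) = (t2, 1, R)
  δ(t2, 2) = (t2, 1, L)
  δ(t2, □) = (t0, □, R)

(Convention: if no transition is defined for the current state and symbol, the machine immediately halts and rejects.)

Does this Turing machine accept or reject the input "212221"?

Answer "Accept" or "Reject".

Execution trace:
Initial: [t0]212221
Step 1: δ(t0, 2) = (t1, □, R) → □[t1]12221
Step 2: δ(t1, 1) = (t1, 2, L) → [t1]□22221
Step 3: δ(t1, □) = (t0, 1, L) → [t0]□122221
Step 4: δ(t0, □) = (tA, □, L) → [tA]□□122221

The machine reaches the accept state tA and halts.

Answer: Accept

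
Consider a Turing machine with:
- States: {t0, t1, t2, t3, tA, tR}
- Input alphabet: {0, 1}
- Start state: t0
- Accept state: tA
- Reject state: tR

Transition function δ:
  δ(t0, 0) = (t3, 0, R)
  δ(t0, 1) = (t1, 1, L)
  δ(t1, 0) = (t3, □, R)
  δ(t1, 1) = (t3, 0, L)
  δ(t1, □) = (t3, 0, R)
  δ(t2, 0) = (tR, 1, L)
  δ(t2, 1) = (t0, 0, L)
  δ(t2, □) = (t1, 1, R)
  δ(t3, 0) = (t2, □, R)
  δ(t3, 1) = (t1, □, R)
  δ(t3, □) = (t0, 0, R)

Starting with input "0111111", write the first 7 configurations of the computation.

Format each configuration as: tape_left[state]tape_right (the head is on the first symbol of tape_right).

Transitions applied:
Step 1: δ(t0, 0) = (t3, 0, R)
Step 2: δ(t3, 1) = (t1, □, R)
Step 3: δ(t1, 1) = (t3, 0, L)
Step 4: δ(t3, □) = (t0, 0, R)
Step 5: δ(t0, 0) = (t3, 0, R)
Step 6: δ(t3, 1) = (t1, □, R)

The first 7 configurations are:
[t0]0111111 ⊢ 0[t3]111111 ⊢ 0□[t1]11111 ⊢ 0[t3]□01111 ⊢ 00[t0]01111 ⊢ 000[t3]1111 ⊢ 000□[t1]111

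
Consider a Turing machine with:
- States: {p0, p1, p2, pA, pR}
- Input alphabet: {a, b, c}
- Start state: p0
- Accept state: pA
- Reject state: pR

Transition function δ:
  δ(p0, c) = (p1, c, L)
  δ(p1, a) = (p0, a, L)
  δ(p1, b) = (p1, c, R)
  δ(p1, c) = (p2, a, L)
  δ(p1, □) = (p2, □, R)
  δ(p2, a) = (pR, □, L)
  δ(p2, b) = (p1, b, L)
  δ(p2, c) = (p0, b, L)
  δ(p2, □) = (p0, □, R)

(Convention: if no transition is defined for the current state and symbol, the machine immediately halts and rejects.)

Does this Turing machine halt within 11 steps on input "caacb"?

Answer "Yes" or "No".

Execution trace:
Initial: [p0]caacb
Step 1: δ(p0, c) = (p1, c, L) → [p1]□caacb
Step 2: δ(p1, □) = (p2, □, R) → □[p2]caacb
Step 3: δ(p2, c) = (p0, b, L) → [p0]□baacb

No transition is defined for δ(p0, □). By convention the machine halts and rejects.
The machine halted after 3 steps (within the 11-step bound).

Answer: Yes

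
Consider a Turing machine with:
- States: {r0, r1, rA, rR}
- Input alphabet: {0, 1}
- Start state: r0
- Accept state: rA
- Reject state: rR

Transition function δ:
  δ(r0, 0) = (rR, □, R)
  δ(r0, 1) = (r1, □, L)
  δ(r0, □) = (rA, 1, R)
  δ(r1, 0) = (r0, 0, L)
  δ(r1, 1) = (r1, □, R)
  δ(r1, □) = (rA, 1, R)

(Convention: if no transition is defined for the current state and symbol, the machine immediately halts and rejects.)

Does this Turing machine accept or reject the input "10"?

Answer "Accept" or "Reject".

Execution trace:
Initial: [r0]10
Step 1: δ(r0, 1) = (r1, □, L) → [r1]□□0
Step 2: δ(r1, □) = (rA, 1, R) → 1[rA]□0

The machine reaches the accept state rA and halts.

Answer: Accept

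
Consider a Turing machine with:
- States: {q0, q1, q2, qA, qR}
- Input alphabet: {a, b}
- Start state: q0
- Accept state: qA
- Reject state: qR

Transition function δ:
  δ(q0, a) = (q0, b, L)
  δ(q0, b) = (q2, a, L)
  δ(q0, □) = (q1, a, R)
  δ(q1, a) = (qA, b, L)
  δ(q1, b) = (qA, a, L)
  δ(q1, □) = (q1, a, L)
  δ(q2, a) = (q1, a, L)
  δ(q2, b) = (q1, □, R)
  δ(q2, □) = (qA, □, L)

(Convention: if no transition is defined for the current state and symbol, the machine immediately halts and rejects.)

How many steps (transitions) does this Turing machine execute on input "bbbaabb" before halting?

Execution trace:
Initial: [q0]bbbaabb
Step 1: δ(q0, b) = (q2, a, L) → [q2]□abbaabb
Step 2: δ(q2, □) = (qA, □, L) → [qA]□□abbaabb

The machine reaches the accept state qA and halts.

The machine executed 2 steps before halting.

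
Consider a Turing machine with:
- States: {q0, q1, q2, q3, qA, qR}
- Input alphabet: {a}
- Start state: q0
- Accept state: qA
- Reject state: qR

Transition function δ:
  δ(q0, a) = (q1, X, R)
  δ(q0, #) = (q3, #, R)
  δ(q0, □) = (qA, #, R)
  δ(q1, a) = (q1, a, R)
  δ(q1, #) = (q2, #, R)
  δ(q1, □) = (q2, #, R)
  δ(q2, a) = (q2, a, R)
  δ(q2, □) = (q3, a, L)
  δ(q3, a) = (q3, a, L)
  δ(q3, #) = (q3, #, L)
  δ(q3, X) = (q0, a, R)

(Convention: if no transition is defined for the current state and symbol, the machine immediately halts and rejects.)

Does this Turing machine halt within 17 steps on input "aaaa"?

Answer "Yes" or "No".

Execution trace:
Initial: [q0]aaaa
Step 1: δ(q0, a) = (q1, X, R) → X[q1]aaa
Step 2: δ(q1, a) = (q1, a, R) → Xa[q1]aa
Step 3: δ(q1, a) = (q1, a, R) → Xaa[q1]a
Step 4: δ(q1, a) = (q1, a, R) → Xaaa[q1]□
Step 5: δ(q1, □) = (q2, #, R) → Xaaa#[q2]□
Step 6: δ(q2, □) = (q3, a, L) → Xaaa[q3]#a
Step 7: δ(q3, #) = (q3, #, L) → Xaa[q3]a#a
Step 8: δ(q3, a) = (q3, a, L) → Xa[q3]aa#a
Step 9: δ(q3, a) = (q3, a, L) → X[q3]aaa#a
Step 10: δ(q3, a) = (q3, a, L) → [q3]Xaaa#a
Step 11: δ(q3, X) = (q0, a, R) → a[q0]aaa#a
Step 12: δ(q0, a) = (q1, X, R) → aX[q1]aa#a
Step 13: δ(q1, a) = (q1, a, R) → aXa[q1]a#a
Step 14: δ(q1, a) = (q1, a, R) → aXaa[q1]#a
Step 15: δ(q1, #) = (q2, #, R) → aXaa#[q2]a
Step 16: δ(q2, a) = (q2, a, R) → aXaa#a[q2]□
Step 17: δ(q2, □) = (q3, a, L) → aXaa#[q3]aa

The machine has not reached a halting state after 17 steps.
The machine did not halt within the 17-step bound.

Answer: No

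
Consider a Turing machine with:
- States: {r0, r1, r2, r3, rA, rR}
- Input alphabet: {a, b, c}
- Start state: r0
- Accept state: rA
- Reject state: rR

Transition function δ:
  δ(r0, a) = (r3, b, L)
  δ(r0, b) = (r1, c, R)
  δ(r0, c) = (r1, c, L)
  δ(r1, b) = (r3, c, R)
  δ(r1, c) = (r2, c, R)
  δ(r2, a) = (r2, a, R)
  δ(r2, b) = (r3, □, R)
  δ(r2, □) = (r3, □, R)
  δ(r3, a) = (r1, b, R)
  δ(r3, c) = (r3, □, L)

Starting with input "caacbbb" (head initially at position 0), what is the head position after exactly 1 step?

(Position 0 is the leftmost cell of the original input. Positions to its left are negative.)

Execution trace (head position shown):
Step 0: [r0]caacbbb  (head at position 0)
Step 1: move left → [r1]□caacbbb  (head at position -1)

After 1 step, the head is at position -1.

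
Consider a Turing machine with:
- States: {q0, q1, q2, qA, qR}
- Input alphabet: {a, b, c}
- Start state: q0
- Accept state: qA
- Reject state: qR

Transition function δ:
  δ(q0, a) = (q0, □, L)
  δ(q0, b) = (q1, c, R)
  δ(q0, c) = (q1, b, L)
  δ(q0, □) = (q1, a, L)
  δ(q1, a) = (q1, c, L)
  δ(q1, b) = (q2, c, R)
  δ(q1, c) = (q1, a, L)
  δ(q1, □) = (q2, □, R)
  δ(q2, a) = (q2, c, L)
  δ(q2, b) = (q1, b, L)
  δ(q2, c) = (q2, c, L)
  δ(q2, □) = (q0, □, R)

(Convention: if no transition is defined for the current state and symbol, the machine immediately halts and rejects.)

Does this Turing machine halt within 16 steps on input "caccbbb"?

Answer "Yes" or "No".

Execution trace:
Initial: [q0]caccbbb
Step 1: δ(q0, c) = (q1, b, L) → [q1]□baccbbb
Step 2: δ(q1, □) = (q2, □, R) → □[q2]baccbbb
Step 3: δ(q2, b) = (q1, b, L) → [q1]□baccbbb
Step 4: δ(q1, □) = (q2, □, R) → □[q2]baccbbb
Step 5: δ(q2, b) = (q1, b, L) → [q1]□baccbbb
Step 6: δ(q1, □) = (q2, □, R) → □[q2]baccbbb
Step 7: δ(q2, b) = (q1, b, L) → [q1]□baccbbb
Step 8: δ(q1, □) = (q2, □, R) → □[q2]baccbbb
Step 9: δ(q2, b) = (q1, b, L) → [q1]□baccbbb
Step 10: δ(q1, □) = (q2, □, R) → □[q2]baccbbb
Step 11: δ(q2, b) = (q1, b, L) → [q1]□baccbbb
Step 12: δ(q1, □) = (q2, □, R) → □[q2]baccbbb
Step 13: δ(q2, b) = (q1, b, L) → [q1]□baccbbb
Step 14: δ(q1, □) = (q2, □, R) → □[q2]baccbbb
Step 15: δ(q2, b) = (q1, b, L) → [q1]□baccbbb
Step 16: δ(q1, □) = (q2, □, R) → □[q2]baccbbb

The machine has not reached a halting state after 16 steps.
The machine did not halt within the 16-step bound.

Answer: No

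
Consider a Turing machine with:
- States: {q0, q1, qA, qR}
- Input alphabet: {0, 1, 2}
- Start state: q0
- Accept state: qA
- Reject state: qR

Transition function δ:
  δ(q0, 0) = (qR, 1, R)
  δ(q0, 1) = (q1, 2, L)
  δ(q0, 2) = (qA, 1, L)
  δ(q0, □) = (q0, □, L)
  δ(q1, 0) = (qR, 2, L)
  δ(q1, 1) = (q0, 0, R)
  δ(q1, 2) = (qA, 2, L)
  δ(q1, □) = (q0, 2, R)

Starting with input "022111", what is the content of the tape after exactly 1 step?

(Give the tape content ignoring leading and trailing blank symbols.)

Execution trace:
Initial: [q0]022111
Step 1: δ(q0, 0) = (qR, 1, R) → 1[qR]22111

The machine reaches the reject state qR and halts.

After 1 step, the tape (ignoring leading/trailing blanks) is: 122111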